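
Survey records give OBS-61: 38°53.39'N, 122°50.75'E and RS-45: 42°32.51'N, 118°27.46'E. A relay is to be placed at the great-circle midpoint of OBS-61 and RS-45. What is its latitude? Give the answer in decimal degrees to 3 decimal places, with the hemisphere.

OBS-61: φ = +38.88983°, λ = +122.84583°
RS-45: φ = +42.54183°, λ = +118.45767°
Bx = cos φ₂ cos Δλ = 0.734624,  By = cos φ₂ sin Δλ = -0.056374
φₘ = atan2(sin φ₁ + sin φ₂, √((cos φ₁ + Bx)² + By²)) = 40.73659°
λₘ = λ₁ + atan2(By, cos φ₁ + Bx) = 120.71198°

40.737°N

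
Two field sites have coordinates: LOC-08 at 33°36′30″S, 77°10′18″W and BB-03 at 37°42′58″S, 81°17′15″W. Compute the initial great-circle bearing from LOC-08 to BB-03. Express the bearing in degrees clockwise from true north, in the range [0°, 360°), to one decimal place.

218.0°

LOC-08: φ = -33.60833°, λ = -77.17167°
BB-03: φ = -37.71611°, λ = -81.28750°
Δλ = -4.1158°
y = sin Δλ · cos φ₂ = -0.056776
x = cos φ₁ sin φ₂ − sin φ₁ cos φ₂ cos Δλ = -0.072762
θ = atan2(y, x) = -142.0351° → 217.9649° (mod 360°)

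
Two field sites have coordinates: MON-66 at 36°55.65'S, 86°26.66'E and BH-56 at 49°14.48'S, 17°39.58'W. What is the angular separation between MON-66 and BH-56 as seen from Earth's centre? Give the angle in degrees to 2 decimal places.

70.86°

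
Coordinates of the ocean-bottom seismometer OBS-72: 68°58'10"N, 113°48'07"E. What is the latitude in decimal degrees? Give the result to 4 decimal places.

68.9694°N

68° + 58′/60 + 10″/3600 = 68 + 0.96667 + 0.00278 = 68.9694°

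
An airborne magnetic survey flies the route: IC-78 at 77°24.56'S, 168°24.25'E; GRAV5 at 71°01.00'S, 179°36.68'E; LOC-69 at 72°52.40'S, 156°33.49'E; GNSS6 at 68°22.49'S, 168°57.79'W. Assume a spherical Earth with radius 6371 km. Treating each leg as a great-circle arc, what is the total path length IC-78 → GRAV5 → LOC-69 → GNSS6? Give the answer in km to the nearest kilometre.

IC-78: φ = -77.40933°, λ = +168.40417°
GRAV5: φ = -71.01667°, λ = +179.61133°
LOC-69: φ = -72.87333°, λ = +156.55817°
GNSS6: φ = -68.37483°, λ = -168.96317°
IC-78→GRAV5: c = 0.123122 rad, d = 784.41 km
GRAV5→LOC-69: c = 0.127954 rad, d = 815.19 km
LOC-69→GNSS6: c = 0.210842 rad, d = 1343.27 km
Total = 784.41 + 815.19 + 1343.27 = 2942.88 km

2943 km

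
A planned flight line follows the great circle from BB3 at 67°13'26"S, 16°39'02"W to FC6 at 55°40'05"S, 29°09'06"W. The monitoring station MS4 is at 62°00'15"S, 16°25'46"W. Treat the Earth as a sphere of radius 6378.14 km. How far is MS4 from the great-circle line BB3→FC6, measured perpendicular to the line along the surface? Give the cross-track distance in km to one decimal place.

325.8 km

BB3: φ = -67.22389°, λ = -16.65056°
FC6: φ = -55.66806°, λ = -29.15167°
MS4: φ = -62.00417°, λ = -16.42944°
δ₁₃ = central angle BB3→MS4 = 0.091116 rad  (haversine)
θ₁₃ = bearing BB3→MS4 = 1.141°,  θ₁₂ = bearing BB3→FC6 = 327.001°
dₓₜ = R·arcsin(sin δ₁₃ · sin(θ₁₃ − θ₁₂)) = 6378.14·arcsin(0.09099·sin(-325.860°)) = 325.840 km
|dₓₜ| = 325.840 km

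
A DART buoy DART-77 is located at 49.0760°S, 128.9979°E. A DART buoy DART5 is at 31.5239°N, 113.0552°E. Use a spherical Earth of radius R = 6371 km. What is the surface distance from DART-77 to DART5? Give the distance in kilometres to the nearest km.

9101 km

Δφ = 80.5999°,  Δλ = -15.9427°
a = sin²(Δφ/2) + cos φ₁ cos φ₂ sin²(Δλ/2) = 0.429075
c = 2·arcsin(√a) = 1.428466 rad = 81.8451°
d = R·c = 6371 × 1.428466 = 9100.8 km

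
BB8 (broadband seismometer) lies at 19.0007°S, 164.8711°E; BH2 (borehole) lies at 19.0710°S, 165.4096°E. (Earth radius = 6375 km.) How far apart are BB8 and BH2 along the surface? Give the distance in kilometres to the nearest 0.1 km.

57.2 km

Δφ = -0.0703°,  Δλ = 0.5385°
a = sin²(Δφ/2) + cos φ₁ cos φ₂ sin²(Δλ/2) = 0.000020
c = 2·arcsin(√a) = 0.008969 rad = 0.5139°
d = R·c = 6375 × 0.008969 = 57.2 km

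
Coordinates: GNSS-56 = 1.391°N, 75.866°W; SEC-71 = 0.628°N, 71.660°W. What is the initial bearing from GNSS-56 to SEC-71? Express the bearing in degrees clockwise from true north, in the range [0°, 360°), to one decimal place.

100.2°

Δλ = 4.2060°
y = sin Δλ · cos φ₂ = 0.073338
x = cos φ₁ sin φ₂ − sin φ₁ cos φ₂ cos Δλ = -0.013251
θ = atan2(y, x) = 100.2420° → 100.2420° (mod 360°)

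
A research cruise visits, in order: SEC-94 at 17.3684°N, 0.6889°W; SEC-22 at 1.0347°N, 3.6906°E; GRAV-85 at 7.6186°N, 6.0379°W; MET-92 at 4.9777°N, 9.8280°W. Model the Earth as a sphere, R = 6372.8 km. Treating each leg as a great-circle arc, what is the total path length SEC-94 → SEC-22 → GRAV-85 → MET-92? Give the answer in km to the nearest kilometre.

SEC-94→SEC-22: c = 0.294822 rad, d = 1878.84 km
SEC-22→GRAV-85: c = 0.204543 rad, d = 1303.51 km
GRAV-85→MET-92: c = 0.080292 rad, d = 511.69 km
Total = 1878.84 + 1303.51 + 511.69 = 3694.04 km

3694 km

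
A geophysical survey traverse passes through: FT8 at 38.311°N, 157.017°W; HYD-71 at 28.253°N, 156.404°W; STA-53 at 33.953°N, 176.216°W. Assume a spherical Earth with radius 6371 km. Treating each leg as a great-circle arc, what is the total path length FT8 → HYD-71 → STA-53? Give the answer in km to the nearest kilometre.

FT8→HYD-71: c = 0.175772 rad, d = 1119.84 km
HYD-71→STA-53: c = 0.311722 rad, d = 1985.98 km
Total = 1119.84 + 1985.98 = 3105.82 km

3106 km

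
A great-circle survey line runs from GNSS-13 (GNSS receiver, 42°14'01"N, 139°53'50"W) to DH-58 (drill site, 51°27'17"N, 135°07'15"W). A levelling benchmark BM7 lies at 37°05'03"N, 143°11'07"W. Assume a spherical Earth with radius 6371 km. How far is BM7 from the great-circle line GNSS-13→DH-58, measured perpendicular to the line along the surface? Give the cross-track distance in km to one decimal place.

104.6 km

GNSS-13: φ = +42.23361°, λ = -139.89722°
DH-58: φ = +51.45472°, λ = -135.12083°
BM7: φ = +37.08417°, λ = -143.18528°
δ₁₃ = central angle GNSS-13→BM7 = 0.100125 rad  (haversine)
θ₁₃ = bearing GNSS-13→BM7 = 207.242°,  θ₁₂ = bearing GNSS-13→DH-58 = 17.791°
dₓₜ = R·arcsin(sin δ₁₃ · sin(θ₁₃ − θ₁₂)) = 6371·arcsin(0.09996·sin(189.451°)) = -104.579 km
|dₓₜ| = 104.579 km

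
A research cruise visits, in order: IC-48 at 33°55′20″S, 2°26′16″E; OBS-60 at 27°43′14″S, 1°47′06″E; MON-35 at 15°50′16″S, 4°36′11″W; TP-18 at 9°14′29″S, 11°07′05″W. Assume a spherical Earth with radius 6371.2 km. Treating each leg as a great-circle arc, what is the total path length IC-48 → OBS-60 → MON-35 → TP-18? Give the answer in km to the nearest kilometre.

IC-48: φ = -33.92222°, λ = +2.43778°
OBS-60: φ = -27.72056°, λ = +1.78500°
MON-35: φ = -15.83778°, λ = -4.60306°
TP-18: φ = -9.24139°, λ = -11.11806°
IC-48→OBS-60: c = 0.108680 rad, d = 692.42 km
OBS-60→MON-35: c = 0.231674 rad, d = 1476.04 km
MON-35→TP-18: c = 0.159870 rad, d = 1018.56 km
Total = 692.42 + 1476.04 + 1018.56 = 3187.03 km

3187 km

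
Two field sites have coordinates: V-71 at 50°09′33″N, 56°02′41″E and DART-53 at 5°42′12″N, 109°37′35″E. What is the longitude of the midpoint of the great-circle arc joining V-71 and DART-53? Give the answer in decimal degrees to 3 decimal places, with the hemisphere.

V-71: φ = +50.15917°, λ = +56.04472°
DART-53: φ = +5.70333°, λ = +109.62639°
Bx = cos φ₂ cos Δλ = 0.590738,  By = cos φ₂ sin Δλ = 0.800720
φₘ = atan2(sin φ₁ + sin φ₂, √((cos φ₁ + Bx)² + By²)) = 30.55768°
λₘ = λ₁ + atan2(By, cos φ₁ + Bx) = 89.07886°

89.079°E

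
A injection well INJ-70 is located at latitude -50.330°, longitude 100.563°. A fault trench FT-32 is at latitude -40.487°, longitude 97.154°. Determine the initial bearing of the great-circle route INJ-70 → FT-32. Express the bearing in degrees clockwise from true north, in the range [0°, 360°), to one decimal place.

345.1°

Δλ = -3.4090°
y = sin Δλ · cos φ₂ = -0.045225
x = cos φ₁ sin φ₂ − sin φ₁ cos φ₂ cos Δλ = 0.169913
θ = atan2(y, x) = -14.9046° → 345.0954° (mod 360°)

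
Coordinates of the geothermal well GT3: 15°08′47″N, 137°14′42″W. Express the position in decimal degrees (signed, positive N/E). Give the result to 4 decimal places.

lat: 15.1464° N → +15.1464°
lon: 137.2450° W → -137.2450°

+15.1464°, -137.2450°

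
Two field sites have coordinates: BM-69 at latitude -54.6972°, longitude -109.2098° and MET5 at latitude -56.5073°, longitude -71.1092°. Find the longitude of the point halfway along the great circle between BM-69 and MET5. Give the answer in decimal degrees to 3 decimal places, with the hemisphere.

Bx = cos φ₂ cos Δλ = 0.434251,  By = cos φ₂ sin Δλ = 0.340504
φₘ = atan2(sin φ₁ + sin φ₂, √((cos φ₁ + Bx)² + By²)) = -57.08986°
λₘ = λ₁ + atan2(By, cos φ₁ + Bx) = -90.61599°

90.616°W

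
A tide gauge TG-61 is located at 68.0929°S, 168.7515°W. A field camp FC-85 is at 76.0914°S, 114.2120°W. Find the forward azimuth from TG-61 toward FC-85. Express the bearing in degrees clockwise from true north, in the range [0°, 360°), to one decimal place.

139.9°

Δλ = 54.5395°
y = sin Δλ · cos φ₂ = 0.195788
x = cos φ₁ sin φ₂ − sin φ₁ cos φ₂ cos Δλ = -0.232782
θ = atan2(y, x) = 139.9336° → 139.9336° (mod 360°)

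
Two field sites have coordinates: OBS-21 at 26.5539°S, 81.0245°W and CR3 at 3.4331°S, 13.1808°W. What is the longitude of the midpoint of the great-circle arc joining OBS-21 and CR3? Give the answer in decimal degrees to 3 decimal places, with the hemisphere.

44.993°W

Bx = cos φ₂ cos Δλ = 0.376458,  By = cos φ₂ sin Δλ = 0.924496
φₘ = atan2(sin φ₁ + sin φ₂, √((cos φ₁ + Bx)² + By²)) = -17.87674°
λₘ = λ₁ + atan2(By, cos φ₁ + Bx) = -44.99261°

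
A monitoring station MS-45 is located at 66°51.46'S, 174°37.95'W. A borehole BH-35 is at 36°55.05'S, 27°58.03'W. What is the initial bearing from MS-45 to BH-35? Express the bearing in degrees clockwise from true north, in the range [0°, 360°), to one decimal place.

152.7°

MS-45: φ = -66.85767°, λ = -174.63250°
BH-35: φ = -36.91750°, λ = -27.96717°
Δλ = 146.6653°
y = sin Δλ · cos φ₂ = 0.439349
x = cos φ₁ sin φ₂ − sin φ₁ cos φ₂ cos Δλ = -0.850284
θ = atan2(y, x) = 152.6742° → 152.6742° (mod 360°)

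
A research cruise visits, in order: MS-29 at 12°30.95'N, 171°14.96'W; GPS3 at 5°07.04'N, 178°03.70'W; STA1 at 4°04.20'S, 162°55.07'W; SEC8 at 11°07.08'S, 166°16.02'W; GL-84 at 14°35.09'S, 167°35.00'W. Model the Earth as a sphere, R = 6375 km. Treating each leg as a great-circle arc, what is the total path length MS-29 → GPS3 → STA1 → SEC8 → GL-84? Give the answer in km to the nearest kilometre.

MS-29: φ = +12.51583°, λ = -171.24933°
GPS3: φ = +5.11733°, λ = -178.06167°
STA1: φ = -4.07000°, λ = -162.91783°
SEC8: φ = -11.11800°, λ = -166.26700°
GL-84: φ = -14.58483°, λ = -167.58333°
MS-29→GPS3: c = 0.174521 rad, d = 1112.57 km
GPS3→STA1: c = 0.308894 rad, d = 1969.20 km
STA1→SEC8: c = 0.135957 rad, d = 866.73 km
SEC8→GL-84: c = 0.064519 rad, d = 411.31 km
Total = 1112.57 + 1969.20 + 866.73 + 411.31 = 4359.81 km

4360 km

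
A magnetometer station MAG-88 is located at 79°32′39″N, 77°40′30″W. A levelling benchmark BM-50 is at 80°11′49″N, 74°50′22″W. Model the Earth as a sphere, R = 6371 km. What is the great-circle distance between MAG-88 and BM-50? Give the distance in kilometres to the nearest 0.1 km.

MAG-88: φ = +79.54417°, λ = -77.67500°
BM-50: φ = +80.19694°, λ = -74.83944°
Δφ = 0.6528°,  Δλ = 2.8356°
a = sin²(Δφ/2) + cos φ₁ cos φ₂ sin²(Δλ/2) = 0.000051
c = 2·arcsin(√a) = 0.014334 rad = 0.8213°
d = R·c = 6371 × 0.014334 = 91.3 km

91.3 km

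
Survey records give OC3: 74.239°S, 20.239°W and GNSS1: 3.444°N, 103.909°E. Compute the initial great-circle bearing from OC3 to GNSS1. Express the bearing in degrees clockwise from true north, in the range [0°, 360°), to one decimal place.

122.3°

Δλ = 124.1480°
y = sin Δλ · cos φ₂ = 0.826096
x = cos φ₁ sin φ₂ − sin φ₁ cos φ₂ cos Δλ = -0.522935
θ = atan2(y, x) = 122.3346° → 122.3346° (mod 360°)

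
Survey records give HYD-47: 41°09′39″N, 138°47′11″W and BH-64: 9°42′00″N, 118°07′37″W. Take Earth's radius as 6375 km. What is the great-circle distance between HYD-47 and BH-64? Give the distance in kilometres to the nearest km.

4046 km

HYD-47: φ = +41.16083°, λ = -138.78639°
BH-64: φ = +9.70000°, λ = -118.12694°
Δφ = -31.4608°,  Δλ = 20.6594°
a = sin²(Δφ/2) + cos φ₁ cos φ₂ sin²(Δλ/2) = 0.097362
c = 2·arcsin(√a) = 0.634656 rad = 36.3631°
d = R·c = 6375 × 0.634656 = 4045.9 km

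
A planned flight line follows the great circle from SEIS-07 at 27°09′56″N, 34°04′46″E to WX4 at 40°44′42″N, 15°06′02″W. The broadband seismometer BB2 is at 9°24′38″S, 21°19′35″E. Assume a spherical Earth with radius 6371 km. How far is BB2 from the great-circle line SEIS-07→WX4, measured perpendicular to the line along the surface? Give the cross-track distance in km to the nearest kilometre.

4195 km

SEIS-07: φ = +27.16556°, λ = +34.07944°
WX4: φ = +40.74500°, λ = -15.10056°
BB2: φ = -9.41056°, λ = +21.32639°
δ₁₃ = central angle SEIS-07→BB2 = 0.673869 rad  (haversine)
θ₁₃ = bearing SEIS-07→BB2 = 200.426°,  θ₁₂ = bearing SEIS-07→WX4 = 301.735°
dₓₜ = R·arcsin(sin δ₁₃ · sin(θ₁₃ − θ₁₂)) = 6371·arcsin(0.62401·sin(-101.309°)) = -4195.040 km
|dₓₜ| = 4195.040 km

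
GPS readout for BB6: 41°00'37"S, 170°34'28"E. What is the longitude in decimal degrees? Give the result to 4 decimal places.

170° + 34′/60 + 28″/3600 = 170 + 0.56667 + 0.00778 = 170.5744°

170.5744°E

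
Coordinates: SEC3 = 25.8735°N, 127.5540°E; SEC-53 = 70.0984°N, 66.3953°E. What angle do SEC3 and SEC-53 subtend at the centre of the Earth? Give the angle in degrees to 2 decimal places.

Δφ = 44.2249°,  Δλ = -61.1587°
a = sin²(Δφ/2) + cos φ₁ cos φ₂ sin²(Δλ/2) = 0.220965
c = 2·arcsin(√a) = 0.978737 rad = 56.0775°

56.08°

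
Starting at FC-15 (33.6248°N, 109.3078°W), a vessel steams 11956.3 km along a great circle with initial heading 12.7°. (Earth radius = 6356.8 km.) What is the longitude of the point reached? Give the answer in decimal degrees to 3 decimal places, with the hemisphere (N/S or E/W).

55.453°E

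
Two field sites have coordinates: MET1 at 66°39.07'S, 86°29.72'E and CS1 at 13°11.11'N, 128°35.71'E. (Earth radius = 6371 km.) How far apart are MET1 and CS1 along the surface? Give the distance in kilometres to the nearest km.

9517 km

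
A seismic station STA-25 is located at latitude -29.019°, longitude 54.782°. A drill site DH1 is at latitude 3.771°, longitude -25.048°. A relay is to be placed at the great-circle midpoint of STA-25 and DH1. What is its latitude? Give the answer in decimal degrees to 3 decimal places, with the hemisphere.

16.255°S

Bx = cos φ₂ cos Δλ = 0.176187,  By = cos φ₂ sin Δλ = -0.982157
φₘ = atan2(sin φ₁ + sin φ₂, √((cos φ₁ + Bx)² + By²)) = -16.25465°
λₘ = λ₁ + atan2(By, cos φ₁ + Bx) = 11.71167°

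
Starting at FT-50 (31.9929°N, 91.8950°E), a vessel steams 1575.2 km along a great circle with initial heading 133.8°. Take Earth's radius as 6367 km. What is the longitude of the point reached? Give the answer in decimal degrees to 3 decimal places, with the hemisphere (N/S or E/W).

δ = d/R = 1575.2/6367 = 0.247401 rad
φ₂ = arcsin(sin φ₁ cos δ + cos φ₁ sin δ cos θ)
   = arcsin(0.52981·0.96955 + 0.84811·0.24488·-0.69214) = 21.71138°
λ₂ = λ₁ + atan2(sin θ sin δ cos φ₁, cos δ − sin φ₁ sin φ₂) = 102.86203°

102.862°E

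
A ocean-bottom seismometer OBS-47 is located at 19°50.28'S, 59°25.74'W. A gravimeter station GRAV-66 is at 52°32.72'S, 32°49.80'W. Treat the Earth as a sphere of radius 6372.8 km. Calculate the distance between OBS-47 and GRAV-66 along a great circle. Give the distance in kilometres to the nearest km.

4300 km

OBS-47: φ = -19.83800°, λ = -59.42900°
GRAV-66: φ = -52.54533°, λ = -32.83000°
Δφ = -32.7073°,  Δλ = 26.5990°
a = sin²(Δφ/2) + cos φ₁ cos φ₂ sin²(Δλ/2) = 0.109551
c = 2·arcsin(√a) = 0.674695 rad = 38.6572°
d = R·c = 6372.8 × 0.674695 = 4299.7 km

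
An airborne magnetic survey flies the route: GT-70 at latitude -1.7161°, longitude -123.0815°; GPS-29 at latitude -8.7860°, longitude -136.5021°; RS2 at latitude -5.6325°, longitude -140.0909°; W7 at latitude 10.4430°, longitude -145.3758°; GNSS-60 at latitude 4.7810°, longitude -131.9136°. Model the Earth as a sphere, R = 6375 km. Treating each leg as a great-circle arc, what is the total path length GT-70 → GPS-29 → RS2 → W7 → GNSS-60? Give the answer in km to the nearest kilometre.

5705 km

GT-70→GPS-29: c = 0.263740 rad, d = 1681.34 km
GPS-29→RS2: c = 0.083005 rad, d = 529.15 km
RS2→W7: c = 0.295223 rad, d = 1882.05 km
W7→GNSS-60: c = 0.252887 rad, d = 1612.16 km
Total = 1681.34 + 529.15 + 1882.05 + 1612.16 = 5704.70 km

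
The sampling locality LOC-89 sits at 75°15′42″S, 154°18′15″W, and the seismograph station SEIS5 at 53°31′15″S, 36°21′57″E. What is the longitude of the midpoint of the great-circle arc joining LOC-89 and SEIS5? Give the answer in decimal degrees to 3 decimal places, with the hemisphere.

LOC-89: φ = -75.26167°, λ = -154.30417°
SEIS5: φ = -53.52083°, λ = +36.36583°
Bx = cos φ₂ cos Δλ = -0.584251,  By = cos φ₂ sin Δλ = -0.110079
φₘ = atan2(sin φ₁ + sin φ₂, √((cos φ₁ + Bx)² + By²)) = -78.89255°
λₘ = λ₁ + atan2(By, cos φ₁ + Bx) = 44.15109°

44.151°E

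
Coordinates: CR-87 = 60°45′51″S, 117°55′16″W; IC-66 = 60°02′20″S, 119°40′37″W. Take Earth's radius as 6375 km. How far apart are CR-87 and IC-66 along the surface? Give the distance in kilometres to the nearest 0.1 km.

CR-87: φ = -60.76417°, λ = -117.92111°
IC-66: φ = -60.03889°, λ = -119.67694°
Δφ = 0.7253°,  Δλ = -1.7558°
a = sin²(Δφ/2) + cos φ₁ cos φ₂ sin²(Δλ/2) = 0.000097
c = 2·arcsin(√a) = 0.019731 rad = 1.1305°
d = R·c = 6375 × 0.019731 = 125.8 km

125.8 km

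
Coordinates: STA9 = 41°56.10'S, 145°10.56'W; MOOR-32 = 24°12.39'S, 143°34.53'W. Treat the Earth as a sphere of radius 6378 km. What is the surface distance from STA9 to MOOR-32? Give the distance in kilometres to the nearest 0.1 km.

1979.0 km

STA9: φ = -41.93500°, λ = -145.17600°
MOOR-32: φ = -24.20650°, λ = -143.57550°
Δφ = 17.7285°,  Δλ = 1.6005°
a = sin²(Δφ/2) + cos φ₁ cos φ₂ sin²(Δλ/2) = 0.023877
c = 2·arcsin(√a) = 0.310289 rad = 17.7782°
d = R·c = 6378 × 0.310289 = 1979.0 km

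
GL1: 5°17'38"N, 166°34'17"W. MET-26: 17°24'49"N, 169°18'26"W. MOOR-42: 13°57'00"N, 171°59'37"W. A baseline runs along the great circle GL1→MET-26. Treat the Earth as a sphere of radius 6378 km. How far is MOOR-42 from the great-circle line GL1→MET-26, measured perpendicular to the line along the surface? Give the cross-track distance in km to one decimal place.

367.9 km

GL1: φ = +5.29389°, λ = -166.57139°
MET-26: φ = +17.41361°, λ = -169.30722°
MOOR-42: φ = +13.95000°, λ = -171.99361°
δ₁₃ = central angle GL1→MOOR-42 = 0.177516 rad  (haversine)
θ₁₃ = bearing GL1→MOOR-42 = 328.712°,  θ₁₂ = bearing GL1→MET-26 = 347.767°
dₓₜ = R·arcsin(sin δ₁₃ · sin(θ₁₃ − θ₁₂)) = 6378·arcsin(0.17659·sin(-19.055°)) = -367.892 km
|dₓₜ| = 367.892 km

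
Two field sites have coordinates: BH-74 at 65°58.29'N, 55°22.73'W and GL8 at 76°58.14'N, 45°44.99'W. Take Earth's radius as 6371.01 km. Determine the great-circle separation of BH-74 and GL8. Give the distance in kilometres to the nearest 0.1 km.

BH-74: φ = +65.97150°, λ = -55.37883°
GL8: φ = +76.96900°, λ = -45.74983°
Δφ = 10.9975°,  Δλ = 9.6290°
a = sin²(Δφ/2) + cos φ₁ cos φ₂ sin²(Δλ/2) = 0.009829
c = 2·arcsin(√a) = 0.198609 rad = 11.3794°
d = R·c = 6371.01 × 0.198609 = 1265.3 km

1265.3 km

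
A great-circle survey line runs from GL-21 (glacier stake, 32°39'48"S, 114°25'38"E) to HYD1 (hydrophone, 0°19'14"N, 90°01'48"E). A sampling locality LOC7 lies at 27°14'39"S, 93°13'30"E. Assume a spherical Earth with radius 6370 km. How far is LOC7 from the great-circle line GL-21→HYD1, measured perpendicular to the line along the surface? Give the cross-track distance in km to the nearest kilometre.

GL-21: φ = -32.66333°, λ = +114.42722°
HYD1: φ = +0.32056°, λ = +90.03000°
LOC7: φ = -27.24417°, λ = +93.22500°
δ₁₃ = central angle GL-21→LOC7 = 0.333609 rad  (haversine)
θ₁₃ = bearing GL-21→LOC7 = 280.907°,  θ₁₂ = bearing GL-21→HYD1 = 320.225°
dₓₜ = R·arcsin(sin δ₁₃ · sin(θ₁₃ − θ₁₂)) = 6370·arcsin(0.32746·sin(-39.318°)) = -1331.343 km
|dₓₜ| = 1331.343 km

1331 km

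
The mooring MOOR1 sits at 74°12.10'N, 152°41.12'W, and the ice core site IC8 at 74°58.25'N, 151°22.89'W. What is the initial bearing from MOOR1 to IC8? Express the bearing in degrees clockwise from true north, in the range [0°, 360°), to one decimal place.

23.6°

MOOR1: φ = +74.20167°, λ = -152.68533°
IC8: φ = +74.97083°, λ = -151.38150°
Δλ = 1.3038°
y = sin Δλ · cos φ₂ = 0.005900
x = cos φ₁ sin φ₂ − sin φ₁ cos φ₂ cos Δλ = 0.013489
θ = atan2(y, x) = 23.6262° → 23.6262° (mod 360°)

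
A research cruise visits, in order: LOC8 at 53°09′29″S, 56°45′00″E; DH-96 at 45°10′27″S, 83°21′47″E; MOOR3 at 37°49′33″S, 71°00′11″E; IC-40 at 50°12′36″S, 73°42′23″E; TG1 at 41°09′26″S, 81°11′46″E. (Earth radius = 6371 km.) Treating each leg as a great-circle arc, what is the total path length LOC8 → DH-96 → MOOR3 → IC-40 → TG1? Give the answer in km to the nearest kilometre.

LOC8: φ = -53.15806°, λ = +56.75000°
DH-96: φ = -45.17417°, λ = +83.36306°
MOOR3: φ = -37.82583°, λ = +71.00306°
IC-40: φ = -50.21000°, λ = +73.70639°
TG1: φ = -41.15722°, λ = +81.19611°
LOC8→DH-96: c = 0.331598 rad, d = 2112.61 km
DH-96→MOOR3: c = 0.205884 rad, d = 1311.68 km
MOOR3→IC-40: c = 0.218752 rad, d = 1393.67 km
IC-40→TG1: c = 0.182280 rad, d = 1161.31 km
Total = 2112.61 + 1311.68 + 1393.67 + 1161.31 = 5979.27 km

5979 km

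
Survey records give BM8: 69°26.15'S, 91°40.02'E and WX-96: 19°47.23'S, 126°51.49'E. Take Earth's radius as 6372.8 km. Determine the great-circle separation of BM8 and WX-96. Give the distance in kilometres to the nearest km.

BM8: φ = -69.43583°, λ = +91.66700°
WX-96: φ = -19.78717°, λ = +126.85817°
Δφ = 49.6487°,  Δλ = 35.1912°
a = sin²(Δφ/2) + cos φ₁ cos φ₂ sin²(Δλ/2) = 0.206467
c = 2·arcsin(√a) = 0.943367 rad = 54.0510°
d = R·c = 6372.8 × 0.943367 = 6011.9 km

6012 km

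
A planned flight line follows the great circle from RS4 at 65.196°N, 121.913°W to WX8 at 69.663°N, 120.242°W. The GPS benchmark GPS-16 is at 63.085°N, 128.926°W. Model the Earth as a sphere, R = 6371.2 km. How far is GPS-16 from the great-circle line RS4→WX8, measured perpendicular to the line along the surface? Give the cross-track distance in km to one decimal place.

δ₁₃ = central angle RS4→GPS-16 = 0.064810 rad  (haversine)
θ₁₃ = bearing RS4→GPS-16 = 238.581°,  θ₁₂ = bearing RS4→WX8 = 7.401°
dₓₜ = R·arcsin(sin δ₁₃ · sin(θ₁₃ − θ₁₂)) = 6371.2·arcsin(0.06476·sin(231.180°)) = -321.620 km
|dₓₜ| = 321.620 km

321.6 km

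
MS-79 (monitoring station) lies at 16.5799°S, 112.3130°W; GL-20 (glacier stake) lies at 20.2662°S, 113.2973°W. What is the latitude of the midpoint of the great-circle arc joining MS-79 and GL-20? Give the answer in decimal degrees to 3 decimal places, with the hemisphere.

18.424°S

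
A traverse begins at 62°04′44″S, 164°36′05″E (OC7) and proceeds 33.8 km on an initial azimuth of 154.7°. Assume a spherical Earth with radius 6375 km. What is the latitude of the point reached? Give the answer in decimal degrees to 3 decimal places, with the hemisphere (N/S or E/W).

62.353°S

OC7: φ = -62.07889°, λ = +164.60139°
δ = d/R = 33.8/6375 = 0.005302 rad
φ₂ = arcsin(sin φ₁ cos δ + cos φ₁ sin δ cos θ)
   = arcsin(-0.88359·0.99999 + 0.46826·0.00530·-0.90408) = -62.35325°
λ₂ = λ₁ + atan2(sin θ sin δ cos φ₁, cos δ − sin φ₁ sin φ₂) = 164.88117°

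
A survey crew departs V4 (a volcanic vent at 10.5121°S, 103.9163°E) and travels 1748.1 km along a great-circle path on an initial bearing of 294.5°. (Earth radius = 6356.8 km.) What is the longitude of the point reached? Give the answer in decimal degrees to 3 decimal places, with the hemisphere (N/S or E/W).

δ = d/R = 1748.1/6356.8 = 0.274997 rad
φ₂ = arcsin(sin φ₁ cos δ + cos φ₁ sin δ cos θ)
   = arcsin(-0.18244·0.96243 + 0.98322·0.27154·0.41469) = -3.71942°
λ₂ = λ₁ + atan2(sin θ sin δ cos φ₁, cos δ − sin φ₁ sin φ₂) = 89.57982°

89.580°E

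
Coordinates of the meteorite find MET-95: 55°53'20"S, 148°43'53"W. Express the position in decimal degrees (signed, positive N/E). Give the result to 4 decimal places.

-55.8889°, -148.7314°

lat: 55.8889° S → -55.8889°
lon: 148.7314° W → -148.7314°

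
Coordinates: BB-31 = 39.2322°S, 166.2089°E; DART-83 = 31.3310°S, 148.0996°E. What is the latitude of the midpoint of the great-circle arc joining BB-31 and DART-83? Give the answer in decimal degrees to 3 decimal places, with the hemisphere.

35.620°S

Bx = cos φ₂ cos Δλ = 0.811866,  By = cos φ₂ sin Δλ = -0.265505
φₘ = atan2(sin φ₁ + sin φ₂, √((cos φ₁ + Bx)² + By²)) = -35.62024°
λₘ = λ₁ + atan2(By, cos φ₁ + Bx) = 156.70809°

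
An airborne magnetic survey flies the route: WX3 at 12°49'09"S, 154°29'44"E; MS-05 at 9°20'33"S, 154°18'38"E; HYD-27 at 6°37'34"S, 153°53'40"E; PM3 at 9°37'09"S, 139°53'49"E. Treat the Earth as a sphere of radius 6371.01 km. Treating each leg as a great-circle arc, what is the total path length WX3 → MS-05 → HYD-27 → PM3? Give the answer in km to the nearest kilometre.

2269 km

WX3: φ = -12.81917°, λ = +154.49556°
MS-05: φ = -9.34250°, λ = +154.31056°
HYD-27: φ = -6.62611°, λ = +153.89444°
PM3: φ = -9.61917°, λ = +139.89694°
WX3→MS-05: c = 0.060762 rad, d = 387.11 km
MS-05→HYD-27: c = 0.047952 rad, d = 305.50 km
HYD-27→PM3: c = 0.247389 rad, d = 1576.12 km
Total = 387.11 + 305.50 + 1576.12 = 2268.73 km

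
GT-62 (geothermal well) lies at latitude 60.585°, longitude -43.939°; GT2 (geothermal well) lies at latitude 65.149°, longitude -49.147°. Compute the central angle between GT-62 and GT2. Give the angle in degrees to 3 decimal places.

5.141°

Δφ = 4.5640°,  Δλ = -5.2080°
a = sin²(Δφ/2) + cos φ₁ cos φ₂ sin²(Δλ/2) = 0.002012
c = 2·arcsin(√a) = 0.089730 rad = 5.1411°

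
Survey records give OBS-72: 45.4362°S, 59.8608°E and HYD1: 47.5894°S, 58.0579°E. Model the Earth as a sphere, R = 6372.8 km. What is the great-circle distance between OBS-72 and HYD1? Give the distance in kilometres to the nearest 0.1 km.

Δφ = -2.1532°,  Δλ = -1.8029°
a = sin²(Δφ/2) + cos φ₁ cos φ₂ sin²(Δλ/2) = 0.000470
c = 2·arcsin(√a) = 0.043370 rad = 2.4849°
d = R·c = 6372.8 × 0.043370 = 276.4 km

276.4 km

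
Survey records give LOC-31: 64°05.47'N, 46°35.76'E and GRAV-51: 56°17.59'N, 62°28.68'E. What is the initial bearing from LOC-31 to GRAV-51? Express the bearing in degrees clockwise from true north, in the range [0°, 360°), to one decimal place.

127.5°

LOC-31: φ = +64.09117°, λ = +46.59600°
GRAV-51: φ = +56.29317°, λ = +62.47800°
Δλ = 15.8820°
y = sin Δλ · cos φ₂ = 0.151864
x = cos φ₁ sin φ₂ − sin φ₁ cos φ₂ cos Δλ = -0.116626
θ = atan2(y, x) = 127.5230° → 127.5230° (mod 360°)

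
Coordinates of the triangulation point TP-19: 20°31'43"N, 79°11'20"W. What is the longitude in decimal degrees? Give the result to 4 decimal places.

79.1889°W

79° + 11′/60 + 20″/3600 = 79 + 0.18333 + 0.00556 = 79.1889°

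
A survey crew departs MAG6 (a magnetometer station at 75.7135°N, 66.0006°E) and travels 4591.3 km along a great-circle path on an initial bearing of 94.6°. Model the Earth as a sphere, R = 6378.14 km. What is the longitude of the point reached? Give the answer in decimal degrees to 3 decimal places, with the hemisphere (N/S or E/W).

δ = d/R = 4591.3/6378.14 = 0.719849 rad
φ₂ = arcsin(sin φ₁ cos δ + cos φ₁ sin δ cos θ)
   = arcsin(0.96907·0.75191 + 0.24677·0.65927·-0.08020) = 45.69273°
λ₂ = λ₁ + atan2(sin θ sin δ cos φ₁, cos δ − sin φ₁ sin φ₂) = 136.18531°

136.185°E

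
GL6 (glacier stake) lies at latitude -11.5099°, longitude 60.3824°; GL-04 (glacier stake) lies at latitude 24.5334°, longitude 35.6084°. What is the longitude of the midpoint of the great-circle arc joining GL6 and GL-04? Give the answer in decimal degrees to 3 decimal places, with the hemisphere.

Bx = cos φ₂ cos Δλ = 0.825996,  By = cos φ₂ sin Δλ = -0.381209
φₘ = atan2(sin φ₁ + sin φ₂, √((cos φ₁ + Bx)² + By²)) = 6.66535°
λₘ = λ₁ + atan2(By, cos φ₁ + Bx) = 48.46269°

48.463°E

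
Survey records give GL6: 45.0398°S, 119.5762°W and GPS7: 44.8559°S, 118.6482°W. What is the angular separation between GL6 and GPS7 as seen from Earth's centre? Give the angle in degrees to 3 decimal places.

Δφ = 0.1839°,  Δλ = 0.9280°
a = sin²(Δφ/2) + cos φ₁ cos φ₂ sin²(Δλ/2) = 0.000035
c = 2·arcsin(√a) = 0.011904 rad = 0.6820°

0.682°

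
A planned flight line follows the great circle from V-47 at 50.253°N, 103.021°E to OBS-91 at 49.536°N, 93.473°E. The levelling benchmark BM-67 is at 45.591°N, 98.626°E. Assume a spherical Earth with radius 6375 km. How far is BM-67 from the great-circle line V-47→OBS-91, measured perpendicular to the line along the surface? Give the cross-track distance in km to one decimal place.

490.1 km

δ₁₃ = central angle V-47→BM-67 = 0.096206 rad  (haversine)
θ₁₃ = bearing V-47→BM-67 = 213.936°,  θ₁₂ = bearing V-47→OBS-91 = 267.021°
dₓₜ = R·arcsin(sin δ₁₃ · sin(θ₁₃ − θ₁₂)) = 6375·arcsin(0.09606·sin(-53.086°)) = -490.090 km
|dₓₜ| = 490.090 km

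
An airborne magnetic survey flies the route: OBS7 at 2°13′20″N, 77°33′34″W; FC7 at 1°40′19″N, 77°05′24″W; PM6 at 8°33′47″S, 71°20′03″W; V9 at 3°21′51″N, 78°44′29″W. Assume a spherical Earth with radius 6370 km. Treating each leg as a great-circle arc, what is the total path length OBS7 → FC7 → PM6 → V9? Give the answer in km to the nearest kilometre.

OBS7: φ = +2.22222°, λ = -77.55944°
FC7: φ = +1.67194°, λ = -77.09000°
PM6: φ = -8.56306°, λ = -71.33417°
V9: φ = +3.36417°, λ = -78.74139°
OBS7→FC7: c = 0.012621 rad, d = 80.40 km
FC7→PM6: c = 0.204789 rad, d = 1304.51 km
PM6→V9: c = 0.244853 rad, d = 1559.71 km
Total = 80.40 + 1304.51 + 1559.71 = 2944.61 km

2945 km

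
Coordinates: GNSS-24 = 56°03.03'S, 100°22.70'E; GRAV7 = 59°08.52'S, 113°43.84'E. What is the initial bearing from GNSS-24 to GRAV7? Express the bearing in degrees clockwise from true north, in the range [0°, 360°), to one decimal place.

GNSS-24: φ = -56.05050°, λ = +100.37833°
GRAV7: φ = -59.14200°, λ = +113.73067°
Δλ = 13.3523°
y = sin Δλ · cos φ₂ = 0.118451
x = cos φ₁ sin φ₂ − sin φ₁ cos φ₂ cos Δλ = -0.065432
θ = atan2(y, x) = 118.9161° → 118.9161° (mod 360°)

118.9°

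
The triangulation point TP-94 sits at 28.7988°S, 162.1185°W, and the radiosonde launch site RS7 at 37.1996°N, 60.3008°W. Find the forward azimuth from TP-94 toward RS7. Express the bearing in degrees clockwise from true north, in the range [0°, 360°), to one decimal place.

59.9°

Δλ = 101.8177°
y = sin Δλ · cos φ₂ = 0.779651
x = cos φ₁ sin φ₂ − sin φ₁ cos φ₂ cos Δλ = 0.451230
θ = atan2(y, x) = 59.9395° → 59.9395° (mod 360°)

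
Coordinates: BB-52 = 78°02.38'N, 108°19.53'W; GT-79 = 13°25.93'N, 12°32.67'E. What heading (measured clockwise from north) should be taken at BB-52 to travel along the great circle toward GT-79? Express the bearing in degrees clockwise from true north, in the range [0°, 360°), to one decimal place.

57.3°

BB-52: φ = +78.03967°, λ = -108.32550°
GT-79: φ = +13.43217°, λ = +12.54450°
Δλ = 120.8700°
y = sin Δλ · cos φ₂ = 0.834854
x = cos φ₁ sin φ₂ − sin φ₁ cos φ₂ cos Δλ = 0.536362
θ = atan2(y, x) = 57.2808° → 57.2808° (mod 360°)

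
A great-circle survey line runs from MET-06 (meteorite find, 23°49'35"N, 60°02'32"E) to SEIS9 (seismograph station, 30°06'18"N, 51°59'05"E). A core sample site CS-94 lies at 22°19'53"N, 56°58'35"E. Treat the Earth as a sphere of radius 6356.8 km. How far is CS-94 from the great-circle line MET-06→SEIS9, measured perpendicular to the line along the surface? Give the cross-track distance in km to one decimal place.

MET-06: φ = +23.82639°, λ = +60.04222°
SEIS9: φ = +30.10500°, λ = +51.98472°
CS-94: φ = +22.33139°, λ = +56.97639°
δ₁₃ = central angle MET-06→CS-94 = 0.055711 rad  (haversine)
θ₁₃ = bearing MET-06→CS-94 = 242.681°,  θ₁₂ = bearing MET-06→SEIS9 = 312.933°
dₓₜ = R·arcsin(sin δ₁₃ · sin(θ₁₃ − θ₁₂)) = 6356.8·arcsin(0.05568·sin(-70.252°)) = -333.299 km
|dₓₜ| = 333.299 km

333.3 km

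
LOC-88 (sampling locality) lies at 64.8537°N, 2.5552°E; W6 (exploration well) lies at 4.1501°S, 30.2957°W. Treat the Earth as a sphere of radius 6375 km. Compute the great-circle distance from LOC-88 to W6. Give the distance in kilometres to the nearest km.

Δφ = -69.0038°,  Δλ = -32.8509°
a = sin²(Δφ/2) + cos φ₁ cos φ₂ sin²(Δλ/2) = 0.354734
c = 2·arcsin(√a) = 1.276014 rad = 73.1102°
d = R·c = 6375 × 1.276014 = 8134.6 km

8135 km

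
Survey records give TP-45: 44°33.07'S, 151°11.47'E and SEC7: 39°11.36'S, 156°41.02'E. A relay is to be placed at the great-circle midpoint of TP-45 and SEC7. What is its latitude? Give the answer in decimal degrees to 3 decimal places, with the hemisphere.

41.903°S

TP-45: φ = -44.55117°, λ = +151.19117°
SEC7: φ = -39.18933°, λ = +156.68367°
Bx = cos φ₂ cos Δλ = 0.771504,  By = cos φ₂ sin Δλ = 0.074185
φₘ = atan2(sin φ₁ + sin φ₂, √((cos φ₁ + Bx)² + By²)) = -41.90292°
λₘ = λ₁ + atan2(By, cos φ₁ + Bx) = 154.05276°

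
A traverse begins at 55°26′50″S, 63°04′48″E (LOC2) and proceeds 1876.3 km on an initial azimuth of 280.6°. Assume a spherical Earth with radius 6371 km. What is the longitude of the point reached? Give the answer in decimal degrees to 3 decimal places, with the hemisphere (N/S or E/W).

37.147°E

LOC2: φ = -55.44722°, λ = +63.08000°
δ = d/R = 1876.3/6371 = 0.294506 rad
φ₂ = arcsin(sin φ₁ cos δ + cos φ₁ sin δ cos θ)
   = arcsin(-0.82360·0.95695 + 0.56717·0.29027·0.18395) = -49.27594°
λ₂ = λ₁ + atan2(sin θ sin δ cos φ₁, cos δ − sin φ₁ sin φ₂) = 37.14706°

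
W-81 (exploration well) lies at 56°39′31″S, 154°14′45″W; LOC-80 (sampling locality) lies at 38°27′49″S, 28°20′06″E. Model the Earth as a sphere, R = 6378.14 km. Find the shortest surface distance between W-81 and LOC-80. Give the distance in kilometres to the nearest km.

9446 km

W-81: φ = -56.65861°, λ = -154.24583°
LOC-80: φ = -38.46361°, λ = +28.33500°
Δφ = 18.1950°,  Δλ = -177.4192°
a = sin²(Δφ/2) + cos φ₁ cos φ₂ sin²(Δλ/2) = 0.455141
c = 2·arcsin(√a) = 1.480958 rad = 84.8527°
d = R·c = 6378.14 × 1.480958 = 9445.8 km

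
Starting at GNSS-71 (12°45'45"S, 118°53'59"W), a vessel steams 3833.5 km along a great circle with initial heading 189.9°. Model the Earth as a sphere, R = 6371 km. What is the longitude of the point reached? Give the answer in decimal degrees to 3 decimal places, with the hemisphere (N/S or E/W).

127.035°W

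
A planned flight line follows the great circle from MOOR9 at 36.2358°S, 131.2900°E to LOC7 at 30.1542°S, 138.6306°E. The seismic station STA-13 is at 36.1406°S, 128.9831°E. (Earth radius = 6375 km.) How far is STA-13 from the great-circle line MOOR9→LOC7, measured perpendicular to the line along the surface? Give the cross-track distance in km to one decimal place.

146.4 km

δ₁₃ = central angle MOOR9→STA-13 = 0.032537 rad  (haversine)
θ₁₃ = bearing MOOR9→STA-13 = 272.246°,  θ₁₂ = bearing MOOR9→LOC7 = 47.353°
dₓₜ = R·arcsin(sin δ₁₃ · sin(θ₁₃ − θ₁₂)) = 6375·arcsin(0.03253·sin(224.892°)) = -146.383 km
|dₓₜ| = 146.383 km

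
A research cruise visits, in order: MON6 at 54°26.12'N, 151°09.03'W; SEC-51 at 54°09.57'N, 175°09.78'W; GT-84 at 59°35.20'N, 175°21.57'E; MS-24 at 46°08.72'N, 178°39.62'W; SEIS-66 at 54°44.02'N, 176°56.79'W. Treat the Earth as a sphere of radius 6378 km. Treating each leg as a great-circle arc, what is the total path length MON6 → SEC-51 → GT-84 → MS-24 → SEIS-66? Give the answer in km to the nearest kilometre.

MON6: φ = +54.43533°, λ = -151.15050°
SEC-51: φ = +54.15950°, λ = -175.16300°
GT-84: φ = +59.58667°, λ = +175.35950°
MS-24: φ = +46.14533°, λ = -178.66033°
SEIS-66: φ = +54.73367°, λ = -176.94650°
MON6→SEC-51: c = 0.243436 rad, d = 1552.64 km
SEC-51→GT-84: c = 0.130697 rad, d = 833.59 km
GT-84→MS-24: c = 0.242670 rad, d = 1547.75 km
MS-24→SEIS-66: c = 0.151088 rad, d = 963.64 km
Total = 1552.64 + 833.59 + 1547.75 + 963.64 = 4897.62 km

4898 km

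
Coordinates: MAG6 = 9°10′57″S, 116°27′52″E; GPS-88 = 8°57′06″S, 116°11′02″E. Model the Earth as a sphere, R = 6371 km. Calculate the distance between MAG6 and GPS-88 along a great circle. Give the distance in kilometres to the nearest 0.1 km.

MAG6: φ = -9.18250°, λ = +116.46444°
GPS-88: φ = -8.95167°, λ = +116.18389°
Δφ = 0.2308°,  Δλ = -0.2806°
a = sin²(Δφ/2) + cos φ₁ cos φ₂ sin²(Δλ/2) = 0.000010
c = 2·arcsin(√a) = 0.006294 rad = 0.3606°
d = R·c = 6371 × 0.006294 = 40.1 km

40.1 km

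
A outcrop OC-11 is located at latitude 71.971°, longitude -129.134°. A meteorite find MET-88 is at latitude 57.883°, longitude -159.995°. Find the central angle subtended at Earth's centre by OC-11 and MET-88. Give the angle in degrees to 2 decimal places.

18.80°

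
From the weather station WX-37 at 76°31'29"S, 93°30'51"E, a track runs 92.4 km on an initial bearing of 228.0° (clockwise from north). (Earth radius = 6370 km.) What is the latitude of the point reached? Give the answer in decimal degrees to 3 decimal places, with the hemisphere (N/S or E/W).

WX-37: φ = -76.52472°, λ = +93.51417°
δ = d/R = 92.4/6370 = 0.014505 rad
φ₂ = arcsin(sin φ₁ cos δ + cos φ₁ sin δ cos θ)
   = arcsin(-0.97247·0.99989 + 0.23303·0.01450·-0.66913) = -77.06636°
λ₂ = λ₁ + atan2(sin θ sin δ cos φ₁, cos δ − sin φ₁ sin φ₂) = 90.75373°

77.066°S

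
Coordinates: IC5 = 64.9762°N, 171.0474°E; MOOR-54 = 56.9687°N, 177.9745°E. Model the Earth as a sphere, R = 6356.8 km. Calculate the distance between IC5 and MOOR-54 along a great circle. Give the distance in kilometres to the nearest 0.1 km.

962.2 km

Δφ = -8.0075°,  Δλ = 6.9271°
a = sin²(Δφ/2) + cos φ₁ cos φ₂ sin²(Δλ/2) = 0.005717
c = 2·arcsin(√a) = 0.151361 rad = 8.6724°
d = R·c = 6356.8 × 0.151361 = 962.2 km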